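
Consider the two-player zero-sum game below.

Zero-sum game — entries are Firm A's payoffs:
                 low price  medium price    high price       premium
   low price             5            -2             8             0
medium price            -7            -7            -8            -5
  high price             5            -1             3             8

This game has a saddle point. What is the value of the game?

Row minima: -2, -8, -1 → Firm A's maximin is -1.
Column maxima: 5, -1, 8, 8 → Firm B's minimax is -1.
They coincide at (high price, medium price), so the value is -1.

-1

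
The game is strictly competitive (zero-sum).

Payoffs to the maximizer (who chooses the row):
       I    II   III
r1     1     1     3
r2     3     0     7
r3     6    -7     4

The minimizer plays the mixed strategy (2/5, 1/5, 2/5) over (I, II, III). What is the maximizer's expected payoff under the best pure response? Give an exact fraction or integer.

r1: (1)·(2/5) + (1)·(1/5) + (3)·(2/5) = 9/5.
r2: (3)·(2/5) + (0)·(1/5) + (7)·(2/5) = 4.
r3: (6)·(2/5) + (-7)·(1/5) + (4)·(2/5) = 13/5.
The best pure response is r2 with expected payoff 4.

4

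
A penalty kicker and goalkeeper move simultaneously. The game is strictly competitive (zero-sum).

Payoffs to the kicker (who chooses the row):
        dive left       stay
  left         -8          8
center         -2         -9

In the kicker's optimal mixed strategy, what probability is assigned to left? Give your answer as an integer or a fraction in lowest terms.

7/23

Row minima are -8 and -9, so the kicker's maximin is -8; column maxima are -2 and 8, so the goalkeeper's minimax is -2. These differ, so the equilibrium is in mixed strategies.
Let the kicker play left with probability p. The goalkeeper is indifferent when −8p − 2(1−p) = 8p − 9(1−p), giving p = 7/23.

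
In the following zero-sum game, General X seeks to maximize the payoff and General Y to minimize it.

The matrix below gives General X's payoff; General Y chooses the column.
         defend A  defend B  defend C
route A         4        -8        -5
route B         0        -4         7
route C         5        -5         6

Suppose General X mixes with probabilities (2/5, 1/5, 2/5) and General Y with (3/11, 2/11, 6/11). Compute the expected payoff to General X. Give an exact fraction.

Against (3/11, 2/11, 6/11), each row's expected payoff is route A: -34/11; route B: 34/11; route C: 41/11.
Taking the (2/5, 1/5, 2/5)-weighted average: (2/5)·(-34/11) + (1/5)·(34/11) + (2/5)·(41/11) = 48/55.

48/55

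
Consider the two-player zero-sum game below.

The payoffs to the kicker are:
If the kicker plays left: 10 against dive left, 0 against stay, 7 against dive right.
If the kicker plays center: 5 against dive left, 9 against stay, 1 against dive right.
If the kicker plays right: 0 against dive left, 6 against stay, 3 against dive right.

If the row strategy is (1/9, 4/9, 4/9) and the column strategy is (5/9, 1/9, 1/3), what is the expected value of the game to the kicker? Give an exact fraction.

Against (5/9, 1/9, 1/3), each row's expected payoff is left: 71/9; center: 37/9; right: 5/3.
Taking the (1/9, 4/9, 4/9)-weighted average: (1/9)·(71/9) + (4/9)·(37/9) + (4/9)·(5/3) = 31/9.

31/9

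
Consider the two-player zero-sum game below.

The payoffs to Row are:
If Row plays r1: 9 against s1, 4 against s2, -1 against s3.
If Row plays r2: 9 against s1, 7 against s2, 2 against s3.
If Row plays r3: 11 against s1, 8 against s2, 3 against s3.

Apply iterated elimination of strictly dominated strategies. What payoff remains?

Column s2 is strictly dominated by s3 for Column (-1<4, 2<7, 3<8); eliminate s2.
Row r2 is strictly dominated by row r3 (11>9, 3>2); eliminate r2.
Row r1 is strictly dominated by row r3 (11>9, 3>-1); eliminate r1.
Column s1 is strictly dominated by s3 for Column (3<11); eliminate s1.
Only (r3, s3) remains, with payoff 3.

3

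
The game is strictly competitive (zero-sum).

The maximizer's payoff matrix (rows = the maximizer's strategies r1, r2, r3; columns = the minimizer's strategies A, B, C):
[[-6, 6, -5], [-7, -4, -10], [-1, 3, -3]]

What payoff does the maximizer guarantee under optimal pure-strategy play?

Row minima: -6, -10, -3 → the maximizer's maximin is -3.
Column maxima: -1, 6, -3 → the minimizer's minimax is -3.
They coincide at (r3, C), so the value is -3.

-3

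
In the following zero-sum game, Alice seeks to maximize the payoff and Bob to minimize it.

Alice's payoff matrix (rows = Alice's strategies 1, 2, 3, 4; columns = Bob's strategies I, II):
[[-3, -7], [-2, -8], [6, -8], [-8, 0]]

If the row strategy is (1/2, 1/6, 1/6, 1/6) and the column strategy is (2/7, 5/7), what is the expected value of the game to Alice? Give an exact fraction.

Against (2/7, 5/7), each row's expected payoff is 1: -41/7; 2: -44/7; 3: -4; 4: -16/7.
Taking the (1/2, 1/6, 1/6, 1/6)-weighted average: (1/2)·(-41/7) + (1/6)·(-44/7) + (1/6)·(-4) + (1/6)·(-16/7) = -211/42.

-211/42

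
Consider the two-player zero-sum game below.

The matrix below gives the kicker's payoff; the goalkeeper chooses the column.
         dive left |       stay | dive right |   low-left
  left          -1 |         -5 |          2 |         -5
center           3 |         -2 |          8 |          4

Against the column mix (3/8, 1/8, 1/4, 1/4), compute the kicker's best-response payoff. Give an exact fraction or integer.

31/8

left: (-1)·(3/8) + (-5)·(1/8) + (2)·(1/4) + (-5)·(1/4) = -7/4.
center: (3)·(3/8) + (-2)·(1/8) + (8)·(1/4) + (4)·(1/4) = 31/8.
The best pure response is center with expected payoff 31/8.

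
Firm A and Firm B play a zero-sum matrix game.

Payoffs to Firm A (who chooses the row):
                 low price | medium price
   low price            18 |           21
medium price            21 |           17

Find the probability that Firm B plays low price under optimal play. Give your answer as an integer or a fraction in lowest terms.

4/7

Row minima are 18 and 17, so Firm A's maximin is 18; column maxima are 21 and 21, so Firm B's minimax is 21. These differ, so the equilibrium is in mixed strategies.
Let Firm B play low price with probability q. Firm A is indifferent when 18q + 21(1−q) = 21q + 17(1−q), giving q = 4/7.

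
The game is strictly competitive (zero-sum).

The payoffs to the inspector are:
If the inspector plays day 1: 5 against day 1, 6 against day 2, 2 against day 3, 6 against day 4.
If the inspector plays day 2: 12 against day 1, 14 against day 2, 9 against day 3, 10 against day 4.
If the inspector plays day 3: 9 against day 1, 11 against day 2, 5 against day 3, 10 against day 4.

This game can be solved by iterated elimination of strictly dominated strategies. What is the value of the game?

9

Row day 1 is strictly dominated by row day 2 (12>5, 14>6, 9>2, 10>6); eliminate day 1.
Column day 1 is strictly dominated by day 3 for the inspectee (9<12, 5<9); eliminate day 1.
Column day 2 is strictly dominated by day 3 for the inspectee (9<14, 5<11); eliminate day 2.
Column day 4 is strictly dominated by day 3 for the inspectee (9<10, 5<10); eliminate day 4.
Row day 3 is strictly dominated by row day 2 (9>5); eliminate day 3.
Only (day 2, day 3) remains, with payoff 9.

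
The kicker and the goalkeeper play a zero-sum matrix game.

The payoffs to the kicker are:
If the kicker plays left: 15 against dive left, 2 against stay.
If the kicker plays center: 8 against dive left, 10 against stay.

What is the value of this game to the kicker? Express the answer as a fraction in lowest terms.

Row minima are 2 and 8, so the kicker's maximin is 8; column maxima are 15 and 10, so the goalkeeper's minimax is 10. These differ, so the equilibrium is in mixed strategies.
Let the kicker play left with probability p. The goalkeeper is indifferent when 15p + 8(1−p) = 2p + 10(1−p), giving p = 2/15.
Let the goalkeeper play dive left with probability q. The kicker is indifferent when 15q + 2(1−q) = 8q + 10(1−q), giving q = 8/15.
The value is 15·(8/15) + (2)·(7/15) = 134/15.

134/15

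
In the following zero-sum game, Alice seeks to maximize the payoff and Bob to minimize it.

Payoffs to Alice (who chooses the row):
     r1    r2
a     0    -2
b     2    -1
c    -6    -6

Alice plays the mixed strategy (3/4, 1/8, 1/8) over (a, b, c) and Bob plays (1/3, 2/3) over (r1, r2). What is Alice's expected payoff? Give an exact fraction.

-7/4

Against (1/3, 2/3), each row's expected payoff is a: -4/3; b: 0; c: -6.
Taking the (3/4, 1/8, 1/8)-weighted average: (3/4)·(-4/3) + (1/8)·(0) + (1/8)·(-6) = -7/4.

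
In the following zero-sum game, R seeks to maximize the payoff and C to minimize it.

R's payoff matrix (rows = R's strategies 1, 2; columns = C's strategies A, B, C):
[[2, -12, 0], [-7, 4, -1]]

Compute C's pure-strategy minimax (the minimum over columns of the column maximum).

The worst case (largest entry) in each column is A: 2, B: 4, C: 0.
The best (smallest) of these is 0.

0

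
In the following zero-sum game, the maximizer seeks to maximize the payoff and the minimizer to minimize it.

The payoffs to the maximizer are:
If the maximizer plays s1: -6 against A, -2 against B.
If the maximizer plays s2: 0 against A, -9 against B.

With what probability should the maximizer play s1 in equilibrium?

Row minima are -6 and -9, so the maximizer's maximin is -6; column maxima are 0 and -2, so the minimizer's minimax is -2. These differ, so the equilibrium is in mixed strategies.
Let the maximizer play s1 with probability p. The minimizer is indifferent when −6p = −2p − 9(1−p), giving p = 9/13.

9/13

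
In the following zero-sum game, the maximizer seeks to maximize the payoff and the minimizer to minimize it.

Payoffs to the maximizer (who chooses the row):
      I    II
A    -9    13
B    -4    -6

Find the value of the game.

-53/12

Row minima are -9 and -6, so the maximizer's maximin is -6; column maxima are -4 and 13, so the minimizer's minimax is -4. These differ, so the equilibrium is in mixed strategies.
Let the maximizer play A with probability p. The minimizer is indifferent when −9p − 4(1−p) = 13p − 6(1−p), giving p = 1/12.
Let the minimizer play I with probability q. The maximizer is indifferent when −9q + 13(1−q) = −4q − 6(1−q), giving q = 19/24.
The value is -9·(19/24) + (13)·(5/24) = -53/12.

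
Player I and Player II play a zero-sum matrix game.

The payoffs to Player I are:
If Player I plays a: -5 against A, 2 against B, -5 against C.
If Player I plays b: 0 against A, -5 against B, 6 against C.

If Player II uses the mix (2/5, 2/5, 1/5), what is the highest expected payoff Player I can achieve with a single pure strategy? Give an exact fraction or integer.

-4/5

a: (-5)·(2/5) + (2)·(2/5) + (-5)·(1/5) = -11/5.
b: (0)·(2/5) + (-5)·(2/5) + (6)·(1/5) = -4/5.
The best pure response is b with expected payoff -4/5.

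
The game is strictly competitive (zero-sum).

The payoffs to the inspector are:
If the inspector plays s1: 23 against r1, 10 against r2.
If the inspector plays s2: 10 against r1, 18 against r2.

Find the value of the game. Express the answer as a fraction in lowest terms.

Row minima are 10 and 10, so the inspector's maximin is 10; column maxima are 23 and 18, so the inspectee's minimax is 18. These differ, so the equilibrium is in mixed strategies.
Let the inspector play s1 with probability p. The inspectee is indifferent when 23p + 10(1−p) = 10p + 18(1−p), giving p = 8/21.
Let the inspectee play r1 with probability q. The inspector is indifferent when 23q + 10(1−q) = 10q + 18(1−q), giving q = 8/21.
The value is 23·(8/21) + (10)·(13/21) = 314/21.

314/21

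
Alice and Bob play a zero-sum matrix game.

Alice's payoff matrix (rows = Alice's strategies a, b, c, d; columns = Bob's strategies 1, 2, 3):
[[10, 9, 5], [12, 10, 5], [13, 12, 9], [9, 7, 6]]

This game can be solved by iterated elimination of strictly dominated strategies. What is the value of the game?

9

Row b is strictly dominated by row c (13>12, 12>10, 9>5); eliminate b.
Column 2 is strictly dominated by 3 for Bob (5<9, 9<12, 6<7); eliminate 2.
Row d is strictly dominated by row c (13>9, 9>6); eliminate d.
Row a is strictly dominated by row c (13>10, 9>5); eliminate a.
Column 1 is strictly dominated by 3 for Bob (9<13); eliminate 1.
Only (c, 3) remains, with payoff 9.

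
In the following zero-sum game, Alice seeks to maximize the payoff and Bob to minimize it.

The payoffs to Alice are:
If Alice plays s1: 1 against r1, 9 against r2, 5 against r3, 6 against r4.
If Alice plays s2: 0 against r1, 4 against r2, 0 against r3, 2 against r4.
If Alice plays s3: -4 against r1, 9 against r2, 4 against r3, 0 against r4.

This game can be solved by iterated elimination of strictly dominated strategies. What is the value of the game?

Column r2 is strictly dominated by r1 for Bob (1<9, 0<4, -4<9); eliminate r2.
Column r4 is strictly dominated by r1 for Bob (1<6, 0<2, -4<0); eliminate r4.
Row s3 is strictly dominated by row s1 (1>-4, 5>4); eliminate s3.
Row s2 is strictly dominated by row s1 (1>0, 5>0); eliminate s2.
Column r3 is strictly dominated by r1 for Bob (1<5); eliminate r3.
Only (s1, r1) remains, with payoff 1.

1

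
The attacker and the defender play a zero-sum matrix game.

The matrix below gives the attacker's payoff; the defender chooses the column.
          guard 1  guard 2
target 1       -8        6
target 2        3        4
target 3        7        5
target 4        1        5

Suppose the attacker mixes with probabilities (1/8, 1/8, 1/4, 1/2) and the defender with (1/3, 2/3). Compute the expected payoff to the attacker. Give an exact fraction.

31/8

Against (1/3, 2/3), each row's expected payoff is target 1: 4/3; target 2: 11/3; target 3: 17/3; target 4: 11/3.
Taking the (1/8, 1/8, 1/4, 1/2)-weighted average: (1/8)·(4/3) + (1/8)·(11/3) + (1/4)·(17/3) + (1/2)·(11/3) = 31/8.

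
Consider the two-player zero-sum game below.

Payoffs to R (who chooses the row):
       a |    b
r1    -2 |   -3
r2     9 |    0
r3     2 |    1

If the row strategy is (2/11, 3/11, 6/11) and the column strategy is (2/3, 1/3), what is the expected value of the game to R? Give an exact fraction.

Against (2/3, 1/3), each row's expected payoff is r1: -7/3; r2: 6; r3: 5/3.
Taking the (2/11, 3/11, 6/11)-weighted average: (2/11)·(-7/3) + (3/11)·(6) + (6/11)·(5/3) = 70/33.

70/33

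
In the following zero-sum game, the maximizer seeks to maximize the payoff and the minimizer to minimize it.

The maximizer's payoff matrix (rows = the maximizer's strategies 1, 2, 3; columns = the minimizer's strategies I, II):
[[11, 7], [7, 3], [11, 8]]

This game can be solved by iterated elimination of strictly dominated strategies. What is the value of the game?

Column I is strictly dominated by II for the minimizer (7<11, 3<7, 8<11); eliminate I.
Row 2 is strictly dominated by row 1 (7>3); eliminate 2.
Row 1 is strictly dominated by row 3 (8>7); eliminate 1.
Only (3, II) remains, with payoff 8.

8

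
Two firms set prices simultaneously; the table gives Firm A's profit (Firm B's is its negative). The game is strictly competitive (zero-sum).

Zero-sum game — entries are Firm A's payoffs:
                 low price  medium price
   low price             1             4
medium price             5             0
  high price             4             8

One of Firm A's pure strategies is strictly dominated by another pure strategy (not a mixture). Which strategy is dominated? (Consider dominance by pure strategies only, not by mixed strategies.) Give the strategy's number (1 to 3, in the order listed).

1

Compare low price with high price: 4 > 1, 8 > 4.
So high price strictly dominates low price for Firm A; low price is strictly dominated.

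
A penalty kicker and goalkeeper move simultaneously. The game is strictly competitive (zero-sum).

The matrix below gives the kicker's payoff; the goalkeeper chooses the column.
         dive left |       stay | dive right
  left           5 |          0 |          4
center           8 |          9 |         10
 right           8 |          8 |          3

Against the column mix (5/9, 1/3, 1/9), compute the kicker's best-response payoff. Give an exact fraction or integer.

left: (5)·(5/9) + (0)·(1/3) + (4)·(1/9) = 29/9.
center: (8)·(5/9) + (9)·(1/3) + (10)·(1/9) = 77/9.
right: (8)·(5/9) + (8)·(1/3) + (3)·(1/9) = 67/9.
The best pure response is center with expected payoff 77/9.

77/9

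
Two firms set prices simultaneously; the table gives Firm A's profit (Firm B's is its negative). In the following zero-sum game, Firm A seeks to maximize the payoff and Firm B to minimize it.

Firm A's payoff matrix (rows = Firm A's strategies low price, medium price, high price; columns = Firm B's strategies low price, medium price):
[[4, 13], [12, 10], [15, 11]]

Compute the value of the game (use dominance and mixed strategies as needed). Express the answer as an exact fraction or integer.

151/13

Row medium price is strictly dominated by row high price, so Firm A never plays it.
The remaining 2×2 game on (low price, high price) × (low price, medium price) has no saddle point. Let Firm A play low price with probability p; indifference gives 4p + 15(1−p) = 13p + 11(1−p), so p = 4/13.
Similarly Firm B's optimal q on low price is 2/13, and the value is 4·(2/13) + (13)·(11/13) = 151/13.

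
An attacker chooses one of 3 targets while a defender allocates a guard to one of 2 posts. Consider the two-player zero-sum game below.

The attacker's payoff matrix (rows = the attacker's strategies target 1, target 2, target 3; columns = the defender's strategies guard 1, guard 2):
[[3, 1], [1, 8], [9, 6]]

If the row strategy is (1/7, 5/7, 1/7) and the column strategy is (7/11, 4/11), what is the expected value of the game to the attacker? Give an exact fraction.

Against (7/11, 4/11), each row's expected payoff is target 1: 25/11; target 2: 39/11; target 3: 87/11.
Taking the (1/7, 5/7, 1/7)-weighted average: (1/7)·(25/11) + (5/7)·(39/11) + (1/7)·(87/11) = 307/77.

307/77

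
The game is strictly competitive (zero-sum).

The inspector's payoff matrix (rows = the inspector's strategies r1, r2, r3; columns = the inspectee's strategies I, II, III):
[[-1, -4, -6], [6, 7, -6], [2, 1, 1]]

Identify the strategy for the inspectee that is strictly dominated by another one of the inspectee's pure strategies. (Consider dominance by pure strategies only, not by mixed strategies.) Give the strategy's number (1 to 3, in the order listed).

1

The inspectee prefers columns that give the inspector less. Compare I with III: -6 < -1, -6 < 6, 1 < 2.
So III strictly dominates I for the inspectee; I is strictly dominated.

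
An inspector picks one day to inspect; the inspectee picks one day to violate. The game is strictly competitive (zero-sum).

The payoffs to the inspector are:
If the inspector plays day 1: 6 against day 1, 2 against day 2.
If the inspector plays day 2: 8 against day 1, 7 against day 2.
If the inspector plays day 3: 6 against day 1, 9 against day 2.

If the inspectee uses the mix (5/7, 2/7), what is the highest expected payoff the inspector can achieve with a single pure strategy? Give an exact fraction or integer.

54/7

day 1: (6)·(5/7) + (2)·(2/7) = 34/7.
day 2: (8)·(5/7) + (7)·(2/7) = 54/7.
day 3: (6)·(5/7) + (9)·(2/7) = 48/7.
The best pure response is day 2 with expected payoff 54/7.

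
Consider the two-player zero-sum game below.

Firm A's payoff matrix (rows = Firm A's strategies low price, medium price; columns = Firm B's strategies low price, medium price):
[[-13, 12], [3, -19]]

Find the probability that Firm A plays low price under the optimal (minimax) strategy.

22/47

Row minima are -13 and -19, so Firm A's maximin is -13; column maxima are 3 and 12, so Firm B's minimax is 3. These differ, so the equilibrium is in mixed strategies.
Let Firm A play low price with probability p. Firm B is indifferent when −13p + 3(1−p) = 12p − 19(1−p), giving p = 22/47.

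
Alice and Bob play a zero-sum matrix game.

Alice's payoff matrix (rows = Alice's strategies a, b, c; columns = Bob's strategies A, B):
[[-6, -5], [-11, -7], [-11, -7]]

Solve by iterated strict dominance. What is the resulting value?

Column B is strictly dominated by A for Bob (-6<-5, -11<-7, -11<-7); eliminate B.
Row c is strictly dominated by row a (-6>-11); eliminate c.
Row b is strictly dominated by row a (-6>-11); eliminate b.
Only (a, A) remains, with payoff -6.

-6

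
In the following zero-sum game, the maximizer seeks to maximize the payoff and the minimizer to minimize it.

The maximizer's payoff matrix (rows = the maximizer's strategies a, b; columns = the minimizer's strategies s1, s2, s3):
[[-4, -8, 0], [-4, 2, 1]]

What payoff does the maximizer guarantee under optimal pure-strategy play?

-4

Row minima: -8, -4 → the maximizer's maximin is -4.
Column maxima: -4, 2, 1 → the minimizer's minimax is -4.
They coincide at (b, s1), so the value is -4.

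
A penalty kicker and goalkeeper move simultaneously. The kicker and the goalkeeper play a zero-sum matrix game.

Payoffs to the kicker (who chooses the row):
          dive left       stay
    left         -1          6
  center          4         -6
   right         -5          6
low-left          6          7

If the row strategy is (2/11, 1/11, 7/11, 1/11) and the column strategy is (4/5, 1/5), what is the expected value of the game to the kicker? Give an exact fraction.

-53/55

Against (4/5, 1/5), each row's expected payoff is left: 2/5; center: 2; right: -14/5; low-left: 31/5.
Taking the (2/11, 1/11, 7/11, 1/11)-weighted average: (2/11)·(2/5) + (1/11)·(2) + (7/11)·(-14/5) + (1/11)·(31/5) = -53/55.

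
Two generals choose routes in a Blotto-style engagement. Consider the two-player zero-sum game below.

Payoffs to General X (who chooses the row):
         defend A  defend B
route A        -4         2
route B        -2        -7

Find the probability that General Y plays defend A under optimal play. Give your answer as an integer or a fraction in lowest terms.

Row minima are -4 and -7, so General X's maximin is -4; column maxima are -2 and 2, so General Y's minimax is -2. These differ, so the equilibrium is in mixed strategies.
Let General Y play defend A with probability q. General X is indifferent when −4q + 2(1−q) = −2q − 7(1−q), giving q = 9/11.

9/11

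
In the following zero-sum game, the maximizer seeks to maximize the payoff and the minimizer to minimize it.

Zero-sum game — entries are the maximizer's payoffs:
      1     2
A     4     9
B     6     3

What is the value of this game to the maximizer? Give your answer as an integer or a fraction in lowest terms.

Row minima are 4 and 3, so the maximizer's maximin is 4; column maxima are 6 and 9, so the minimizer's minimax is 6. These differ, so the equilibrium is in mixed strategies.
Let the maximizer play A with probability p. The minimizer is indifferent when 4p + 6(1−p) = 9p + 3(1−p), giving p = 3/8.
Let the minimizer play 1 with probability q. The maximizer is indifferent when 4q + 9(1−q) = 6q + 3(1−q), giving q = 3/4.
The value is 4·(3/4) + (9)·(1/4) = 21/4.

21/4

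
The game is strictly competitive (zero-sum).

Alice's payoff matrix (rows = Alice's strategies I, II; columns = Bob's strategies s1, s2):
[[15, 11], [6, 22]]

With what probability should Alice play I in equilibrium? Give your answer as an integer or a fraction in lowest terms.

4/5

Row minima are 11 and 6, so Alice's maximin is 11; column maxima are 15 and 22, so Bob's minimax is 15. These differ, so the equilibrium is in mixed strategies.
Let Alice play I with probability p. Bob is indifferent when 15p + 6(1−p) = 11p + 22(1−p), giving p = 4/5.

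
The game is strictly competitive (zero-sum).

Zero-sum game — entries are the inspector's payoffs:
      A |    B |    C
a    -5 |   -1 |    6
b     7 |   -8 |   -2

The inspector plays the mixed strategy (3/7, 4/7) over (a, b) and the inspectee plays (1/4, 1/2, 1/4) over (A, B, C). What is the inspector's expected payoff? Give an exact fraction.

-47/28

Against (1/4, 1/2, 1/4), each row's expected payoff is a: -1/4; b: -11/4.
Taking the (3/7, 4/7)-weighted average: (3/7)·(-1/4) + (4/7)·(-11/4) = -47/28.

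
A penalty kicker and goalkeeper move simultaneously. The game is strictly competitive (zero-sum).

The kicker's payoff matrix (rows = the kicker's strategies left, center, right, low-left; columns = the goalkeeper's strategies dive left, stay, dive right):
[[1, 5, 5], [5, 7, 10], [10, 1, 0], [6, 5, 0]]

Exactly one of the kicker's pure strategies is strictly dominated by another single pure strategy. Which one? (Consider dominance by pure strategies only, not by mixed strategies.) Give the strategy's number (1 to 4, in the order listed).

1

Compare left with center: 5 > 1, 7 > 5, 10 > 5.
So center strictly dominates left for the kicker; left is strictly dominated.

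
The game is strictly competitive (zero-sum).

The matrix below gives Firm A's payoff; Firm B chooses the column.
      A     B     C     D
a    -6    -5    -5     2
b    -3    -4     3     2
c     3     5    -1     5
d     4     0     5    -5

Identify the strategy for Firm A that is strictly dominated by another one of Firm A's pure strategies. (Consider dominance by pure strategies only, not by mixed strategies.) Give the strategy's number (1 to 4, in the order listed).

Compare a with c: 3 > -6, 5 > -5, -1 > -5, 5 > 2.
So c strictly dominates a for Firm A; a is strictly dominated.

1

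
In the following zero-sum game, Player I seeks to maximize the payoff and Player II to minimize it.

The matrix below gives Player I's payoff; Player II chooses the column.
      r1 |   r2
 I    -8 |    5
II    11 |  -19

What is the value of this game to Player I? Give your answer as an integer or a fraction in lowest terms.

-97/43

Row minima are -8 and -19, so Player I's maximin is -8; column maxima are 11 and 5, so Player II's minimax is 5. These differ, so the equilibrium is in mixed strategies.
Let Player I play I with probability p. Player II is indifferent when −8p + 11(1−p) = 5p − 19(1−p), giving p = 30/43.
Let Player II play r1 with probability q. Player I is indifferent when −8q + 5(1−q) = 11q − 19(1−q), giving q = 24/43.
The value is -8·(24/43) + (5)·(19/43) = -97/43.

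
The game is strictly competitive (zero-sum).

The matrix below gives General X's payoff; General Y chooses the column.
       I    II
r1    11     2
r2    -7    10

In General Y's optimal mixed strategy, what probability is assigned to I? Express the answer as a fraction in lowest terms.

4/13

Row minima are 2 and -7, so General X's maximin is 2; column maxima are 11 and 10, so General Y's minimax is 10. These differ, so the equilibrium is in mixed strategies.
Let General Y play I with probability q. General X is indifferent when 11q + 2(1−q) = −7q + 10(1−q), giving q = 4/13.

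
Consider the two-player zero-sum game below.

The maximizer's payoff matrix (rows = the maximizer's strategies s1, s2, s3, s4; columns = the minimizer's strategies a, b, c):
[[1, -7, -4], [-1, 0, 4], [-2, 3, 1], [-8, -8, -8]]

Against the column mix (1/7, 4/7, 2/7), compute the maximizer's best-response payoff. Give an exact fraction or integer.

12/7

s1: (1)·(1/7) + (-7)·(4/7) + (-4)·(2/7) = -5.
s2: (-1)·(1/7) + (0)·(4/7) + (4)·(2/7) = 1.
s3: (-2)·(1/7) + (3)·(4/7) + (1)·(2/7) = 12/7.
s4: (-8)·(1/7) + (-8)·(4/7) + (-8)·(2/7) = -8.
The best pure response is s3 with expected payoff 12/7.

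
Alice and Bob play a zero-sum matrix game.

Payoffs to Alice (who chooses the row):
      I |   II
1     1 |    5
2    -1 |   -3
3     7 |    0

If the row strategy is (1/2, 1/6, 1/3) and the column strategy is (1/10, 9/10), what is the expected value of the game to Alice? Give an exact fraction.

31/15

Against (1/10, 9/10), each row's expected payoff is 1: 23/5; 2: -14/5; 3: 7/10.
Taking the (1/2, 1/6, 1/3)-weighted average: (1/2)·(23/5) + (1/6)·(-14/5) + (1/3)·(7/10) = 31/15.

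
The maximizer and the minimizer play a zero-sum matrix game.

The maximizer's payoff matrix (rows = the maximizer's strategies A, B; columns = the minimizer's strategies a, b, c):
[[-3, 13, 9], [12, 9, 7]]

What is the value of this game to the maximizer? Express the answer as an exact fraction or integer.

129/17

Column b is strictly dominated by c for the minimizer (it gives the maximizer more in every row).
The remaining 2×2 game on (A, B) × (a, c) has no saddle point. Let the maximizer play A with probability p; indifference gives −3p + 12(1−p) = 9p + 7(1−p), so p = 5/17.
Similarly the minimizer's optimal q on a is 2/17, and the value is -3·(2/17) + (9)·(15/17) = 129/17.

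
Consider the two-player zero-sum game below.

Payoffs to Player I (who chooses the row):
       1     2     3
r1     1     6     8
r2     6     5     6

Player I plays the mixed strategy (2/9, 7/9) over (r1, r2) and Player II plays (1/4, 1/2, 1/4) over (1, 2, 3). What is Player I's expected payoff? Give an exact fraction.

49/9

Against (1/4, 1/2, 1/4), each row's expected payoff is r1: 21/4; r2: 11/2.
Taking the (2/9, 7/9)-weighted average: (2/9)·(21/4) + (7/9)·(11/2) = 49/9.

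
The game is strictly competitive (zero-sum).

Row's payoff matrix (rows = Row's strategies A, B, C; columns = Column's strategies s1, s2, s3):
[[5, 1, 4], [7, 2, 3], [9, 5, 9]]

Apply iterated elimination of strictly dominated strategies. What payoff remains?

Row A is strictly dominated by row C (9>5, 5>1, 9>4); eliminate A.
Column s1 is strictly dominated by s2 for Column (2<7, 5<9); eliminate s1.
Column s3 is strictly dominated by s2 for Column (2<3, 5<9); eliminate s3.
Row B is strictly dominated by row C (5>2); eliminate B.
Only (C, s2) remains, with payoff 5.

5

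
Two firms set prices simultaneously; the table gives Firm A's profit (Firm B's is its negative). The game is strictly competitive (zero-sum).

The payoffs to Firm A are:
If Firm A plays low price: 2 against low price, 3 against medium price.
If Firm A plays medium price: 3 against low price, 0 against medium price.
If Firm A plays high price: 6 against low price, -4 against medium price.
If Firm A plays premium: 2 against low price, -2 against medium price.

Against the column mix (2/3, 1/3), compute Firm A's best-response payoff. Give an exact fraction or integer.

low price: (2)·(2/3) + (3)·(1/3) = 7/3.
medium price: (3)·(2/3) + (0)·(1/3) = 2.
high price: (6)·(2/3) + (-4)·(1/3) = 8/3.
premium: (2)·(2/3) + (-2)·(1/3) = 2/3.
The best pure response is high price with expected payoff 8/3.

8/3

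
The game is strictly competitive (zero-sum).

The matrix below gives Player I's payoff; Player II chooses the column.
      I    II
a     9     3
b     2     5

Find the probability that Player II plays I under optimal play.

Row minima are 3 and 2, so Player I's maximin is 3; column maxima are 9 and 5, so Player II's minimax is 5. These differ, so the equilibrium is in mixed strategies.
Let Player II play I with probability q. Player I is indifferent when 9q + 3(1−q) = 2q + 5(1−q), giving q = 2/9.

2/9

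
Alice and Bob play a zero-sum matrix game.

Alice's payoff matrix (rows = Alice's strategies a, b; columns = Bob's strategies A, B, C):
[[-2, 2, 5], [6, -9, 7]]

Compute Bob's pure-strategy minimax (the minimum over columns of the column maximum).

2

The worst case (largest entry) in each column is A: 6, B: 2, C: 7.
The best (smallest) of these is 2.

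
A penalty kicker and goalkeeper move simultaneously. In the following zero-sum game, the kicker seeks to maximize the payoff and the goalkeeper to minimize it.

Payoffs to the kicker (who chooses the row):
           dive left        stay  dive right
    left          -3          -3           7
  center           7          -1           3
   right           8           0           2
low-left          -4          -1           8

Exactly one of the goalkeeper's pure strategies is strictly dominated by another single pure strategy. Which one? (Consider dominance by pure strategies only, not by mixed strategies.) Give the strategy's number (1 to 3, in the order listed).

The goalkeeper prefers columns that give the kicker less. Compare dive right with stay: -3 < 7, -1 < 3, 0 < 2, -1 < 8.
So stay strictly dominates dive right for the goalkeeper; dive right is strictly dominated.

3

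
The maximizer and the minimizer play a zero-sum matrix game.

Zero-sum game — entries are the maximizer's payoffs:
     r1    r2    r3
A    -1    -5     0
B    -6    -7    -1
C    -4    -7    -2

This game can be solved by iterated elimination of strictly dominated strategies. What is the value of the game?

-5

Column r1 is strictly dominated by r2 for the minimizer (-5<-1, -7<-6, -7<-4); eliminate r1.
Row C is strictly dominated by row A (-5>-7, 0>-2); eliminate C.
Row B is strictly dominated by row A (-5>-7, 0>-1); eliminate B.
Column r3 is strictly dominated by r2 for the minimizer (-5<0); eliminate r3.
Only (A, r2) remains, with payoff -5.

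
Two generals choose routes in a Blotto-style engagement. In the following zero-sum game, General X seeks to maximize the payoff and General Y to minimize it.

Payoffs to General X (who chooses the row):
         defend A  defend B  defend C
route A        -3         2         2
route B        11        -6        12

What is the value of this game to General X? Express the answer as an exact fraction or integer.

2/11

Column defend C is strictly dominated by defend A for General Y (it gives General X more in every row).
The remaining 2×2 game on (route A, route B) × (defend A, defend B) has no saddle point. Let General X play route A with probability p; indifference gives −3p + 11(1−p) = 2p − 6(1−p), so p = 17/22.
Similarly General Y's optimal q on defend A is 4/11, and the value is -3·(4/11) + (2)·(7/11) = 2/11.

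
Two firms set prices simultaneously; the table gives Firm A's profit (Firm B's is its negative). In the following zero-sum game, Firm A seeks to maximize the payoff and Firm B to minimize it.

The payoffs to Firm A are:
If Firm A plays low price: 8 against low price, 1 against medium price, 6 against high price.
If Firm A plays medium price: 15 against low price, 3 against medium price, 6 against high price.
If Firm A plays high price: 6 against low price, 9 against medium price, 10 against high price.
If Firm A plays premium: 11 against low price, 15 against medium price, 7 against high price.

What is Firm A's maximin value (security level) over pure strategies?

7

The worst-case payoff for each row is low price: 1, medium price: 3, high price: 6, premium: 7.
The best of these is 7.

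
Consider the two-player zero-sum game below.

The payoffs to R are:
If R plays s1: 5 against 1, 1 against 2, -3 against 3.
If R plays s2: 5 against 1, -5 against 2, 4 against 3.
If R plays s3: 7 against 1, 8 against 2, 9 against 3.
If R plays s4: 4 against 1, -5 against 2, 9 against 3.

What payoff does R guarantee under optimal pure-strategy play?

7

Row minima: -3, -5, 7, -5 → R's maximin is 7.
Column maxima: 7, 8, 9 → C's minimax is 7.
They coincide at (s3, 1), so the value is 7.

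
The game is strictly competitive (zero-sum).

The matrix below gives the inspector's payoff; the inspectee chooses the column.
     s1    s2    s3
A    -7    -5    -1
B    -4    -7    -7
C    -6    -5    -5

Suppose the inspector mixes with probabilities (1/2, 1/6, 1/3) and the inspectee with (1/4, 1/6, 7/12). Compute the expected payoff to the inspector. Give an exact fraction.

-35/8

Against (1/4, 1/6, 7/12), each row's expected payoff is A: -19/6; B: -25/4; C: -21/4.
Taking the (1/2, 1/6, 1/3)-weighted average: (1/2)·(-19/6) + (1/6)·(-25/4) + (1/3)·(-21/4) = -35/8.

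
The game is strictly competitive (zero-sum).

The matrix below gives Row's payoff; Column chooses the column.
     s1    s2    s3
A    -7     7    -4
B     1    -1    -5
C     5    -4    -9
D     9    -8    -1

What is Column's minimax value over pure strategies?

The worst case (largest entry) in each column is s1: 9, s2: 7, s3: -1.
The best (smallest) of these is -1.

-1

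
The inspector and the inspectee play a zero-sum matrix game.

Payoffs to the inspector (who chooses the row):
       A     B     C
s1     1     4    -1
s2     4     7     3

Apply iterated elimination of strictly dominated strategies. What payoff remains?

Column B is strictly dominated by A for the inspectee (1<4, 4<7); eliminate B.
Row s1 is strictly dominated by row s2 (4>1, 3>-1); eliminate s1.
Column A is strictly dominated by C for the inspectee (3<4); eliminate A.
Only (s2, C) remains, with payoff 3.

3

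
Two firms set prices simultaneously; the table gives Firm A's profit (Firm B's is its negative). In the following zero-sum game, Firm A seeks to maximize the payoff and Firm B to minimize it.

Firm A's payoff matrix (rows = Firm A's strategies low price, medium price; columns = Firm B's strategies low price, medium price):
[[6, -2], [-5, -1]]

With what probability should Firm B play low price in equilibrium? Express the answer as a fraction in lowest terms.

1/12

Row minima are -2 and -5, so Firm A's maximin is -2; column maxima are 6 and -1, so Firm B's minimax is -1. These differ, so the equilibrium is in mixed strategies.
Let Firm B play low price with probability q. Firm A is indifferent when 6q − 2(1−q) = −5q − (1−q), giving q = 1/12.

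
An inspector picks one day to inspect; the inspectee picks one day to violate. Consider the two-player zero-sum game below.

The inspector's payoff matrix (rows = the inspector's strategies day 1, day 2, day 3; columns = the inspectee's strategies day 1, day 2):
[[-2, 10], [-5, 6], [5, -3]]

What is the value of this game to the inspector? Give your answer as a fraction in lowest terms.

Row day 2 is strictly dominated by row day 1, so the inspector never plays it.
The remaining 2×2 game on (day 1, day 3) × (day 1, day 2) has no saddle point. Let the inspector play day 1 with probability p; indifference gives −2p + 5(1−p) = 10p − 3(1−p), so p = 2/5.
Similarly the inspectee's optimal q on day 1 is 13/20, and the value is -2·(13/20) + (10)·(7/20) = 11/5.

11/5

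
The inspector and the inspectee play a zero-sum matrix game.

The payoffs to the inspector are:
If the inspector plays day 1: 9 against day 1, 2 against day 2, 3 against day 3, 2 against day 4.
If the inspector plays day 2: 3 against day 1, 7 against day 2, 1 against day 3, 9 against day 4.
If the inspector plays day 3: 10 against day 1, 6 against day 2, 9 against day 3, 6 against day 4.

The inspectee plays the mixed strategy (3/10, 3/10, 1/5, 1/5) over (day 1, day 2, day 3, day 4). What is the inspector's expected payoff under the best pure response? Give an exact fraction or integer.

39/5

day 1: (9)·(3/10) + (2)·(3/10) + (3)·(1/5) + (2)·(1/5) = 43/10.
day 2: (3)·(3/10) + (7)·(3/10) + (1)·(1/5) + (9)·(1/5) = 5.
day 3: (10)·(3/10) + (6)·(3/10) + (9)·(1/5) + (6)·(1/5) = 39/5.
The best pure response is day 3 with expected payoff 39/5.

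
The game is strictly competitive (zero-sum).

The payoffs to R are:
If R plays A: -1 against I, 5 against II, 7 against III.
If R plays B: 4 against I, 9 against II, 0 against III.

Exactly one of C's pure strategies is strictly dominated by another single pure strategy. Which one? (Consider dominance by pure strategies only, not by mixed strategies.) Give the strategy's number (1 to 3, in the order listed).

C prefers columns that give R less. Compare II with I: -1 < 5, 4 < 9.
So I strictly dominates II for C; II is strictly dominated.

2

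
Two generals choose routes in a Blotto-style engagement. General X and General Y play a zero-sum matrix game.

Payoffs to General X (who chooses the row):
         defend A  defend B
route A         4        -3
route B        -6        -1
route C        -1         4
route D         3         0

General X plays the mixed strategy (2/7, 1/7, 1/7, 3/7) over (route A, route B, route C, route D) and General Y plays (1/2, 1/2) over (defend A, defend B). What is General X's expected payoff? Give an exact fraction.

Against (1/2, 1/2), each row's expected payoff is route A: 1/2; route B: -7/2; route C: 3/2; route D: 3/2.
Taking the (2/7, 1/7, 1/7, 3/7)-weighted average: (2/7)·(1/2) + (1/7)·(-7/2) + (1/7)·(3/2) + (3/7)·(3/2) = 1/2.

1/2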